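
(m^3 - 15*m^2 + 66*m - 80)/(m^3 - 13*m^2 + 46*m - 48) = (m - 5)/(m - 3)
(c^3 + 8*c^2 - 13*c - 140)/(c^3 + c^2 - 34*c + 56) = (c + 5)/(c - 2)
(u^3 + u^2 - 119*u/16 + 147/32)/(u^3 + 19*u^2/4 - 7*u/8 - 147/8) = (u - 3/4)/(u + 3)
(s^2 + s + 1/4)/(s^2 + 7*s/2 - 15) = (4*s^2 + 4*s + 1)/(2*(2*s^2 + 7*s - 30))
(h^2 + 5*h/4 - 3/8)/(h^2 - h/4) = (h + 3/2)/h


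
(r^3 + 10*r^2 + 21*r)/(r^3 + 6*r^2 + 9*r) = (r + 7)/(r + 3)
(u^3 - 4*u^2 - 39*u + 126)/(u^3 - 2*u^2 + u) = (u^3 - 4*u^2 - 39*u + 126)/(u*(u^2 - 2*u + 1))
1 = 1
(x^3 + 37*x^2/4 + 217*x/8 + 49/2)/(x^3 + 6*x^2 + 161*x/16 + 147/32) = 4*(x + 4)/(4*x + 3)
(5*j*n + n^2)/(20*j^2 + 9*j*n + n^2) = n/(4*j + n)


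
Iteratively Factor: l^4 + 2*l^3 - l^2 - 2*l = (l + 2)*(l^3 - l) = (l + 1)*(l + 2)*(l^2 - l) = (l - 1)*(l + 1)*(l + 2)*(l)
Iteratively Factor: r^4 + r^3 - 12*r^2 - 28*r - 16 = (r + 2)*(r^3 - r^2 - 10*r - 8) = (r - 4)*(r + 2)*(r^2 + 3*r + 2) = (r - 4)*(r + 1)*(r + 2)*(r + 2)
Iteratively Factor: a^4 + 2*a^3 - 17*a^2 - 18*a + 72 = (a + 4)*(a^3 - 2*a^2 - 9*a + 18) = (a + 3)*(a + 4)*(a^2 - 5*a + 6) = (a - 2)*(a + 3)*(a + 4)*(a - 3)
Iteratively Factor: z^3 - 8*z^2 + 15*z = (z - 5)*(z^2 - 3*z) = z*(z - 5)*(z - 3)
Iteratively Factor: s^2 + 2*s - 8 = (s + 4)*(s - 2)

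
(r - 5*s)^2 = r^2 - 10*r*s + 25*s^2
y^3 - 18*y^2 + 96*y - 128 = (y - 8)^2*(y - 2)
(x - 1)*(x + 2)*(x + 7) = x^3 + 8*x^2 + 5*x - 14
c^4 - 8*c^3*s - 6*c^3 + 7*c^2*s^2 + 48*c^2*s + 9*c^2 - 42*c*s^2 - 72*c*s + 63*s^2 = (c - 3)^2*(c - 7*s)*(c - s)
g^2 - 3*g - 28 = (g - 7)*(g + 4)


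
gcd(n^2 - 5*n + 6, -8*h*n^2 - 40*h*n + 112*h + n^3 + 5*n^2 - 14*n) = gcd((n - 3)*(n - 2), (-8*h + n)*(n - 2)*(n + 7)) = n - 2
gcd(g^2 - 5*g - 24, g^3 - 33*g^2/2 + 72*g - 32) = g - 8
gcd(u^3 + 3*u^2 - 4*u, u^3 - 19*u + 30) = 1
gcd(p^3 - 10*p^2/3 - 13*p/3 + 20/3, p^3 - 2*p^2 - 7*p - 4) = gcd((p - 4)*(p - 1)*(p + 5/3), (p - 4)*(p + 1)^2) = p - 4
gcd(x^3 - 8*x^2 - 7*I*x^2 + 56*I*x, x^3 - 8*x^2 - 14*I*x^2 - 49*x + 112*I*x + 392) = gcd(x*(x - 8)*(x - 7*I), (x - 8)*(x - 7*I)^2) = x^2 + x*(-8 - 7*I) + 56*I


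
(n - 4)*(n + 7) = n^2 + 3*n - 28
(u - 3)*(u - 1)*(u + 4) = u^3 - 13*u + 12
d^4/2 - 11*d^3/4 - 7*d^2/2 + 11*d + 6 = (d/2 + 1)*(d - 6)*(d - 2)*(d + 1/2)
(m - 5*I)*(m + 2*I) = m^2 - 3*I*m + 10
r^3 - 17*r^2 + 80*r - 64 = (r - 8)^2*(r - 1)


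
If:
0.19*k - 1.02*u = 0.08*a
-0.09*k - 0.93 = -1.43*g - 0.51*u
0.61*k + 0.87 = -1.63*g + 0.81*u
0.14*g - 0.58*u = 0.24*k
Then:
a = -11.81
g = 0.32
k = -1.41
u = 0.66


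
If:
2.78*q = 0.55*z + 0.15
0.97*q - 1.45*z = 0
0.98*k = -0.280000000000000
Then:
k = -0.29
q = 0.06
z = 0.04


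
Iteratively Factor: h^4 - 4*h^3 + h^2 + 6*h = (h + 1)*(h^3 - 5*h^2 + 6*h) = (h - 2)*(h + 1)*(h^2 - 3*h) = h*(h - 2)*(h + 1)*(h - 3)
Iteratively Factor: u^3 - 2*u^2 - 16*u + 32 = (u + 4)*(u^2 - 6*u + 8) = (u - 2)*(u + 4)*(u - 4)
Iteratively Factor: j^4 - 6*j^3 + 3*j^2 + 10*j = (j)*(j^3 - 6*j^2 + 3*j + 10) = j*(j + 1)*(j^2 - 7*j + 10) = j*(j - 2)*(j + 1)*(j - 5)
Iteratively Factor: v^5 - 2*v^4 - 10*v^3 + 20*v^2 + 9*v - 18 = (v - 1)*(v^4 - v^3 - 11*v^2 + 9*v + 18) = (v - 1)*(v + 1)*(v^3 - 2*v^2 - 9*v + 18) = (v - 1)*(v + 1)*(v + 3)*(v^2 - 5*v + 6) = (v - 3)*(v - 1)*(v + 1)*(v + 3)*(v - 2)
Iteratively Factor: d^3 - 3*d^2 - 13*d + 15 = (d - 1)*(d^2 - 2*d - 15) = (d - 1)*(d + 3)*(d - 5)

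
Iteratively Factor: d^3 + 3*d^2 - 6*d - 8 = (d - 2)*(d^2 + 5*d + 4) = (d - 2)*(d + 4)*(d + 1)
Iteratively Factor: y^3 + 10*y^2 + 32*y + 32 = (y + 4)*(y^2 + 6*y + 8) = (y + 2)*(y + 4)*(y + 4)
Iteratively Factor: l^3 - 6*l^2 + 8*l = (l - 4)*(l^2 - 2*l) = (l - 4)*(l - 2)*(l)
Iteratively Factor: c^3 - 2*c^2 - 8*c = (c)*(c^2 - 2*c - 8) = c*(c - 4)*(c + 2)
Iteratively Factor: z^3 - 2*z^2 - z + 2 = (z - 2)*(z^2 - 1) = (z - 2)*(z - 1)*(z + 1)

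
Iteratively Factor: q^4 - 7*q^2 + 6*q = (q - 1)*(q^3 + q^2 - 6*q) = (q - 1)*(q + 3)*(q^2 - 2*q) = q*(q - 1)*(q + 3)*(q - 2)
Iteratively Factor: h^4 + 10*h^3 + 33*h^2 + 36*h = (h)*(h^3 + 10*h^2 + 33*h + 36) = h*(h + 4)*(h^2 + 6*h + 9) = h*(h + 3)*(h + 4)*(h + 3)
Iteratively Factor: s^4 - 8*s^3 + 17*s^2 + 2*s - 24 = (s - 4)*(s^3 - 4*s^2 + s + 6) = (s - 4)*(s + 1)*(s^2 - 5*s + 6) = (s - 4)*(s - 3)*(s + 1)*(s - 2)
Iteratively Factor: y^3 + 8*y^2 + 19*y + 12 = (y + 4)*(y^2 + 4*y + 3) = (y + 1)*(y + 4)*(y + 3)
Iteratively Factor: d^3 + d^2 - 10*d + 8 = (d - 2)*(d^2 + 3*d - 4) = (d - 2)*(d + 4)*(d - 1)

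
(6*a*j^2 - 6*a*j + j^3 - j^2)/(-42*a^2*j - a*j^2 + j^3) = (1 - j)/(7*a - j)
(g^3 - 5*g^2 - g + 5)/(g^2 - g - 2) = (g^2 - 6*g + 5)/(g - 2)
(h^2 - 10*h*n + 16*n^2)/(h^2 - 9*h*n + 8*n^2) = (h - 2*n)/(h - n)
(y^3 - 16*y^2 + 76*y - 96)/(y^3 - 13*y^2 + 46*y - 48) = (y - 6)/(y - 3)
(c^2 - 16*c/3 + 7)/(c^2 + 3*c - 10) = (c^2 - 16*c/3 + 7)/(c^2 + 3*c - 10)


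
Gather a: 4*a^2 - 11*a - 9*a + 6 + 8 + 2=4*a^2 - 20*a + 16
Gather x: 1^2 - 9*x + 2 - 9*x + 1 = 4 - 18*x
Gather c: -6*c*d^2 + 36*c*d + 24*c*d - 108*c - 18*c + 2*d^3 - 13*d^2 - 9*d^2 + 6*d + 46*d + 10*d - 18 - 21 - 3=c*(-6*d^2 + 60*d - 126) + 2*d^3 - 22*d^2 + 62*d - 42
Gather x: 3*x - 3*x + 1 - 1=0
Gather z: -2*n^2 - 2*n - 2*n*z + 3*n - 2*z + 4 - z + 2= -2*n^2 + n + z*(-2*n - 3) + 6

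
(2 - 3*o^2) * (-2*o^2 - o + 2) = 6*o^4 + 3*o^3 - 10*o^2 - 2*o + 4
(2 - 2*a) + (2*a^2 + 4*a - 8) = 2*a^2 + 2*a - 6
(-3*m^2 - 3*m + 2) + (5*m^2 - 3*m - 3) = 2*m^2 - 6*m - 1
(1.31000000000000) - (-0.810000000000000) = 2.12000000000000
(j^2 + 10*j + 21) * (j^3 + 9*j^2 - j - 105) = j^5 + 19*j^4 + 110*j^3 + 74*j^2 - 1071*j - 2205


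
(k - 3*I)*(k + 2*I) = k^2 - I*k + 6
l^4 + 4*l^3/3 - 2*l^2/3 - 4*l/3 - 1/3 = (l - 1)*(l + 1/3)*(l + 1)^2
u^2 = u^2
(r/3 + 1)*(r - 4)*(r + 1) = r^3/3 - 13*r/3 - 4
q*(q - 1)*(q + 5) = q^3 + 4*q^2 - 5*q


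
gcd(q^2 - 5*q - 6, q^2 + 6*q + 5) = q + 1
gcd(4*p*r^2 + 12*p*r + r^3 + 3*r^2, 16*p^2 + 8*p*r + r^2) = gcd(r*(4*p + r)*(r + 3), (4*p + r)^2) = 4*p + r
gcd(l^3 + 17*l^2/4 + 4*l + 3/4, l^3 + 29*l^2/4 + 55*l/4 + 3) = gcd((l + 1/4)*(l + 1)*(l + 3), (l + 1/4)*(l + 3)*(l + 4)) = l^2 + 13*l/4 + 3/4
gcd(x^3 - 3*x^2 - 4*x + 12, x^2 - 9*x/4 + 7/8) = 1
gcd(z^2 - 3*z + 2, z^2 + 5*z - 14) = z - 2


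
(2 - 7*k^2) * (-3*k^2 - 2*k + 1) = 21*k^4 + 14*k^3 - 13*k^2 - 4*k + 2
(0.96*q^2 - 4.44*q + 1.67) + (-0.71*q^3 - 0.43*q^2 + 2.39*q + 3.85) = -0.71*q^3 + 0.53*q^2 - 2.05*q + 5.52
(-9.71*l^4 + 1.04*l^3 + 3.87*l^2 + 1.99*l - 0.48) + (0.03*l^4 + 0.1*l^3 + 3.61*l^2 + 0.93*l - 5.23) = -9.68*l^4 + 1.14*l^3 + 7.48*l^2 + 2.92*l - 5.71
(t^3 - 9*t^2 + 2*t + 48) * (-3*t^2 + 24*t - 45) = -3*t^5 + 51*t^4 - 267*t^3 + 309*t^2 + 1062*t - 2160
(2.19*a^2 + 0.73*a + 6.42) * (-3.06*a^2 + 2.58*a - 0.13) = -6.7014*a^4 + 3.4164*a^3 - 18.0465*a^2 + 16.4687*a - 0.8346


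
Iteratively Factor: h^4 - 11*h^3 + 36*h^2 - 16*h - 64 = (h + 1)*(h^3 - 12*h^2 + 48*h - 64) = (h - 4)*(h + 1)*(h^2 - 8*h + 16) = (h - 4)^2*(h + 1)*(h - 4)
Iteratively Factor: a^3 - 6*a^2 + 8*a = (a)*(a^2 - 6*a + 8) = a*(a - 2)*(a - 4)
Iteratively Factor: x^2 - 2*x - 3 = (x + 1)*(x - 3)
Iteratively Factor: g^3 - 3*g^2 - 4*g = (g - 4)*(g^2 + g) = g*(g - 4)*(g + 1)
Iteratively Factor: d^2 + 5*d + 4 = (d + 1)*(d + 4)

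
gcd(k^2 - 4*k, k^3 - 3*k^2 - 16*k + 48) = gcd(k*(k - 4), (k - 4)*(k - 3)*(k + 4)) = k - 4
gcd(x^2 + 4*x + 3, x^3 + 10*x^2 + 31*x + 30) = x + 3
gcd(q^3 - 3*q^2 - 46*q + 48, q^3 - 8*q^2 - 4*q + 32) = q - 8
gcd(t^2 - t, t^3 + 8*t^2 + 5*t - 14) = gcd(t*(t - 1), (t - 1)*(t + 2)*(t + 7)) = t - 1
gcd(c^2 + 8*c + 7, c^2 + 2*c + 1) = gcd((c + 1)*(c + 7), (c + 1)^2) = c + 1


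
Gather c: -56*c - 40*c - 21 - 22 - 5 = -96*c - 48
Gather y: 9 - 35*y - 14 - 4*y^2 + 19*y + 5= -4*y^2 - 16*y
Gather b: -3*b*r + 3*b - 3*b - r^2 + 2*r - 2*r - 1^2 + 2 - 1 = -3*b*r - r^2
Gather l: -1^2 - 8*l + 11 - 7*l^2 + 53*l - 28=-7*l^2 + 45*l - 18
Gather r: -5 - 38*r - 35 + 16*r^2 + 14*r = 16*r^2 - 24*r - 40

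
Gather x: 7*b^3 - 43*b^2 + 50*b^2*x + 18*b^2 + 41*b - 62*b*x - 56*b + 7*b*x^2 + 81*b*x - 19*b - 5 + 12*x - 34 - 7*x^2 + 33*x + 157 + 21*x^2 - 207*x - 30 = 7*b^3 - 25*b^2 - 34*b + x^2*(7*b + 14) + x*(50*b^2 + 19*b - 162) + 88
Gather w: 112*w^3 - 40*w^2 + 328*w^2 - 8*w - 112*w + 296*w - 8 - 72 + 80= 112*w^3 + 288*w^2 + 176*w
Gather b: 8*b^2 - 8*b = 8*b^2 - 8*b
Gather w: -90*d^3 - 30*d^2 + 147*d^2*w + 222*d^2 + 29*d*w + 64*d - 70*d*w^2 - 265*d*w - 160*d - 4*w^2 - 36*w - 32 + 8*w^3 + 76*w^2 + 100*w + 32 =-90*d^3 + 192*d^2 - 96*d + 8*w^3 + w^2*(72 - 70*d) + w*(147*d^2 - 236*d + 64)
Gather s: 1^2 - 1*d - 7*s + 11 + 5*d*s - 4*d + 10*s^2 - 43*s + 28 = -5*d + 10*s^2 + s*(5*d - 50) + 40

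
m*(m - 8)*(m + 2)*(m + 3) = m^4 - 3*m^3 - 34*m^2 - 48*m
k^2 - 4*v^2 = (k - 2*v)*(k + 2*v)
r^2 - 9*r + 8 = (r - 8)*(r - 1)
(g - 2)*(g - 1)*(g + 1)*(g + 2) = g^4 - 5*g^2 + 4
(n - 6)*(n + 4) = n^2 - 2*n - 24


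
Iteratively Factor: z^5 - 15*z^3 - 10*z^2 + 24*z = (z - 4)*(z^4 + 4*z^3 + z^2 - 6*z) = (z - 4)*(z + 3)*(z^3 + z^2 - 2*z) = z*(z - 4)*(z + 3)*(z^2 + z - 2) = z*(z - 4)*(z + 2)*(z + 3)*(z - 1)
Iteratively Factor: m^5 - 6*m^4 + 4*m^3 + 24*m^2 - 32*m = (m - 2)*(m^4 - 4*m^3 - 4*m^2 + 16*m) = (m - 4)*(m - 2)*(m^3 - 4*m) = (m - 4)*(m - 2)^2*(m^2 + 2*m) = (m - 4)*(m - 2)^2*(m + 2)*(m)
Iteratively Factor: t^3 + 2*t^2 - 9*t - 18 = (t + 2)*(t^2 - 9) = (t + 2)*(t + 3)*(t - 3)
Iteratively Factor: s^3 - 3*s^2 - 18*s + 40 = (s - 2)*(s^2 - s - 20) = (s - 5)*(s - 2)*(s + 4)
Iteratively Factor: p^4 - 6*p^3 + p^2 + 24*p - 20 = (p - 2)*(p^3 - 4*p^2 - 7*p + 10) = (p - 2)*(p - 1)*(p^2 - 3*p - 10) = (p - 2)*(p - 1)*(p + 2)*(p - 5)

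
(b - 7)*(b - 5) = b^2 - 12*b + 35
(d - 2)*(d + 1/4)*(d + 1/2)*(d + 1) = d^4 - d^3/4 - 21*d^2/8 - 13*d/8 - 1/4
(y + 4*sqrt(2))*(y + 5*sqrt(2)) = y^2 + 9*sqrt(2)*y + 40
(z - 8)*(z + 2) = z^2 - 6*z - 16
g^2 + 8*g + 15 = (g + 3)*(g + 5)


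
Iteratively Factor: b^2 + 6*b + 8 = (b + 4)*(b + 2)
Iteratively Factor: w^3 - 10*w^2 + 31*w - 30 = (w - 2)*(w^2 - 8*w + 15) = (w - 5)*(w - 2)*(w - 3)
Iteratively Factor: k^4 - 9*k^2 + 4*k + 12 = (k + 1)*(k^3 - k^2 - 8*k + 12) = (k - 2)*(k + 1)*(k^2 + k - 6) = (k - 2)*(k + 1)*(k + 3)*(k - 2)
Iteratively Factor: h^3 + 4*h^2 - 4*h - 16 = (h + 2)*(h^2 + 2*h - 8) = (h + 2)*(h + 4)*(h - 2)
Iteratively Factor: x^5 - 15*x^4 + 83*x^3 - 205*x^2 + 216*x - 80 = (x - 4)*(x^4 - 11*x^3 + 39*x^2 - 49*x + 20) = (x - 4)^2*(x^3 - 7*x^2 + 11*x - 5) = (x - 4)^2*(x - 1)*(x^2 - 6*x + 5) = (x - 4)^2*(x - 1)^2*(x - 5)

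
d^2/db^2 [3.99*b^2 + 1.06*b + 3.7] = 7.98000000000000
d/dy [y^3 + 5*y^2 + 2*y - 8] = 3*y^2 + 10*y + 2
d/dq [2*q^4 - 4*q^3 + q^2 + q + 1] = 8*q^3 - 12*q^2 + 2*q + 1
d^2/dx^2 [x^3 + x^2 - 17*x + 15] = 6*x + 2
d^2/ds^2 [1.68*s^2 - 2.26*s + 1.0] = 3.36000000000000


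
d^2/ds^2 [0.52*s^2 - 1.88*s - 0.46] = 1.04000000000000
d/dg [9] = 0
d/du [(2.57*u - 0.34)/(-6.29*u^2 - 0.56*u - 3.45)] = (16.1653*u^2 - 4.2772*u - 9.0569)/(39.5641*u^4 + 7.0448*u^3 + 43.7146*u^2 + 3.864*u + 11.9025)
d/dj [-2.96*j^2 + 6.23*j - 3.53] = 6.23 - 5.92*j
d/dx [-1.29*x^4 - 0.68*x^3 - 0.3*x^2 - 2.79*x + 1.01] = -5.16*x^3 - 2.04*x^2 - 0.6*x - 2.79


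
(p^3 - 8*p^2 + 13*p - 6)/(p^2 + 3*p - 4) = (p^2 - 7*p + 6)/(p + 4)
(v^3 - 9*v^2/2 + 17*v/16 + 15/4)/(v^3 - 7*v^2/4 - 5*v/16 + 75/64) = 4*(v - 4)/(4*v - 5)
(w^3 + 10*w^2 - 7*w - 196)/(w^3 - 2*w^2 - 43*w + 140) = (w + 7)/(w - 5)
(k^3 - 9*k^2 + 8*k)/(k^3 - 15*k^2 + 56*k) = (k - 1)/(k - 7)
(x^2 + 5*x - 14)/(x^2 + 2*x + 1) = (x^2 + 5*x - 14)/(x^2 + 2*x + 1)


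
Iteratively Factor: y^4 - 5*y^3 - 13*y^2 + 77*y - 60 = (y - 1)*(y^3 - 4*y^2 - 17*y + 60) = (y - 5)*(y - 1)*(y^2 + y - 12) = (y - 5)*(y - 3)*(y - 1)*(y + 4)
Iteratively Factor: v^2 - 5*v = (v)*(v - 5)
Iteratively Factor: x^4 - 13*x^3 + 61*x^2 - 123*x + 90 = (x - 2)*(x^3 - 11*x^2 + 39*x - 45) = (x - 3)*(x - 2)*(x^2 - 8*x + 15) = (x - 3)^2*(x - 2)*(x - 5)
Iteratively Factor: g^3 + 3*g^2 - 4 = (g - 1)*(g^2 + 4*g + 4) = (g - 1)*(g + 2)*(g + 2)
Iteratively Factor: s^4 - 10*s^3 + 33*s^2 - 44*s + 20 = (s - 2)*(s^3 - 8*s^2 + 17*s - 10) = (s - 5)*(s - 2)*(s^2 - 3*s + 2) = (s - 5)*(s - 2)^2*(s - 1)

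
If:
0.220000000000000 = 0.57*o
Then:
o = 0.39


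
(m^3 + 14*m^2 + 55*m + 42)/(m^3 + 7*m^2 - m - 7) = (m + 6)/(m - 1)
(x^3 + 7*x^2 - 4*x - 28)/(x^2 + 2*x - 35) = (x^2 - 4)/(x - 5)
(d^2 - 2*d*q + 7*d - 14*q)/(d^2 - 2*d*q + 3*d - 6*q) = (d + 7)/(d + 3)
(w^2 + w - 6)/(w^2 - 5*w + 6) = (w + 3)/(w - 3)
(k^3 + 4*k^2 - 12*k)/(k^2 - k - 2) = k*(k + 6)/(k + 1)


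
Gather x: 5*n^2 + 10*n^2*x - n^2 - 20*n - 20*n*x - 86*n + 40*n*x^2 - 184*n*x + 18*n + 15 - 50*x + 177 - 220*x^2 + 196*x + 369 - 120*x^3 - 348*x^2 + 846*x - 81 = 4*n^2 - 88*n - 120*x^3 + x^2*(40*n - 568) + x*(10*n^2 - 204*n + 992) + 480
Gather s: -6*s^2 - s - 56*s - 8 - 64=-6*s^2 - 57*s - 72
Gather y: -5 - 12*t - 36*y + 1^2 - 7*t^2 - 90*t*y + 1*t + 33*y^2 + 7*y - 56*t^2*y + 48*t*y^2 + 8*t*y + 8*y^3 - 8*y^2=-7*t^2 - 11*t + 8*y^3 + y^2*(48*t + 25) + y*(-56*t^2 - 82*t - 29) - 4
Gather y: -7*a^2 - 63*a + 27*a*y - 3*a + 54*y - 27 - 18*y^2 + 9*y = -7*a^2 - 66*a - 18*y^2 + y*(27*a + 63) - 27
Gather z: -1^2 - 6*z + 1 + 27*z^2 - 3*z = 27*z^2 - 9*z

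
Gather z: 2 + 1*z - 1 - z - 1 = 0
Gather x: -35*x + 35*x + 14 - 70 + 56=0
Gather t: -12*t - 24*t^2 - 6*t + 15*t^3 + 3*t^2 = 15*t^3 - 21*t^2 - 18*t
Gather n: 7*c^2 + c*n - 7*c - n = 7*c^2 - 7*c + n*(c - 1)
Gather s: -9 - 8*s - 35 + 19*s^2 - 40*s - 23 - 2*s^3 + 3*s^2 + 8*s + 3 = -2*s^3 + 22*s^2 - 40*s - 64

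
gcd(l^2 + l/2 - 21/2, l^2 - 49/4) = l + 7/2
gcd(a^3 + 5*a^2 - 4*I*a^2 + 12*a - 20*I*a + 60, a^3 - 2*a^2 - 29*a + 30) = a + 5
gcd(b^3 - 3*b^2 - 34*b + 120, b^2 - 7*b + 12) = b - 4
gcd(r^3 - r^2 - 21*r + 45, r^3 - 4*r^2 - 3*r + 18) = r^2 - 6*r + 9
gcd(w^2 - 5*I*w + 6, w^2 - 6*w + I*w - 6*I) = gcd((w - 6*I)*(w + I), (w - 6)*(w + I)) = w + I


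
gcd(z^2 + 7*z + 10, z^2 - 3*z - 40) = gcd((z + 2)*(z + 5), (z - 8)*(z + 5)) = z + 5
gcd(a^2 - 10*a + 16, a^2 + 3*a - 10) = a - 2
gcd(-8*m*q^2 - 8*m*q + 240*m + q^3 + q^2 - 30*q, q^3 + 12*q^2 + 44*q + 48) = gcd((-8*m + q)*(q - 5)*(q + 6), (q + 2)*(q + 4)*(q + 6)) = q + 6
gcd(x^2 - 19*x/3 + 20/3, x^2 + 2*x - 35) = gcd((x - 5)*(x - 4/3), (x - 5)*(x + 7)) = x - 5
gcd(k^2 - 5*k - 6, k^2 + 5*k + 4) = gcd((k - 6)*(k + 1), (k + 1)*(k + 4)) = k + 1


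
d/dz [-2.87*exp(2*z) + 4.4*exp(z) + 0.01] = (4.4 - 5.74*exp(z))*exp(z)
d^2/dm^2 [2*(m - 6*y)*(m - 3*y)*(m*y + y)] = 4*y*(3*m - 9*y + 1)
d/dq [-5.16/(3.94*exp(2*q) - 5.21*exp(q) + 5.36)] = (40.6608*exp(q) - 26.8836)*exp(q)/(3.94*exp(2*q) - 5.21*exp(q) + 5.36)^2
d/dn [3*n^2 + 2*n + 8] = 6*n + 2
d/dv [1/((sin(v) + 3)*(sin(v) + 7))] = -2*(sin(v) + 5)*cos(v)/((sin(v) + 3)^2*(sin(v) + 7)^2)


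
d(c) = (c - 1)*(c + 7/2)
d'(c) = 2*c + 5/2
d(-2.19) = -4.18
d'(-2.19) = -1.88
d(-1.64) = -4.91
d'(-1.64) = -0.78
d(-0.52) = -4.53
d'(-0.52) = 1.46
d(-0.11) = -3.76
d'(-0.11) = 2.28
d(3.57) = 18.17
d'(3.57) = 9.64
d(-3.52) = 0.09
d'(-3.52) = -4.54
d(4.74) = 30.82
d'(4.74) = 11.98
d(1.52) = 2.61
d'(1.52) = 5.54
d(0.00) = -3.50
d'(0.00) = 2.50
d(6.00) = 47.50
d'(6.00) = 14.50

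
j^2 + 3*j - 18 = (j - 3)*(j + 6)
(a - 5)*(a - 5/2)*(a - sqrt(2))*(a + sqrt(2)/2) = a^4 - 15*a^3/2 - sqrt(2)*a^3/2 + 15*sqrt(2)*a^2/4 + 23*a^2/2 - 25*sqrt(2)*a/4 + 15*a/2 - 25/2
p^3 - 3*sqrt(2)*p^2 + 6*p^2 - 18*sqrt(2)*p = p*(p + 6)*(p - 3*sqrt(2))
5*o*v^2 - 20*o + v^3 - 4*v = (5*o + v)*(v - 2)*(v + 2)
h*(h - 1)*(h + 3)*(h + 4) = h^4 + 6*h^3 + 5*h^2 - 12*h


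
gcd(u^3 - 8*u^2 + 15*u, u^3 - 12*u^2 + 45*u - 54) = u - 3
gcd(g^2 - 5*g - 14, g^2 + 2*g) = g + 2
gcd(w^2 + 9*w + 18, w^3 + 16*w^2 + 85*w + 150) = w + 6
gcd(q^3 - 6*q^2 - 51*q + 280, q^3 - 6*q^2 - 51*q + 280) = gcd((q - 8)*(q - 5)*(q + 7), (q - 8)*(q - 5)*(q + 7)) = q^3 - 6*q^2 - 51*q + 280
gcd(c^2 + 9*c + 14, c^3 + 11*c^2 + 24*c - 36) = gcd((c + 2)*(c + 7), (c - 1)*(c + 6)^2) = 1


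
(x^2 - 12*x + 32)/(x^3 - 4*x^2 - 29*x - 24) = (x - 4)/(x^2 + 4*x + 3)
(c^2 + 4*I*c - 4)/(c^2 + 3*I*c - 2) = (c + 2*I)/(c + I)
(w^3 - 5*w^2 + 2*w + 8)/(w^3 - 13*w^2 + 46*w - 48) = (w^2 - 3*w - 4)/(w^2 - 11*w + 24)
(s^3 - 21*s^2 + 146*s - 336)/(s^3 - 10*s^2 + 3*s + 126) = (s - 8)/(s + 3)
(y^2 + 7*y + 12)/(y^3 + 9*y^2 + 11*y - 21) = (y + 4)/(y^2 + 6*y - 7)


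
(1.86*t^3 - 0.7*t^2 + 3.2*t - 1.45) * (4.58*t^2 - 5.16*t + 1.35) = 8.5188*t^5 - 12.8036*t^4 + 20.779*t^3 - 24.098*t^2 + 11.802*t - 1.9575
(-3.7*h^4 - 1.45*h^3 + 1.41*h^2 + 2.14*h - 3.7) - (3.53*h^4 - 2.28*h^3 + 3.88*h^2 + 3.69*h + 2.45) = -7.23*h^4 + 0.83*h^3 - 2.47*h^2 - 1.55*h - 6.15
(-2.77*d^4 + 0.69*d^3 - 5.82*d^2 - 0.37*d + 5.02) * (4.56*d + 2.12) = -12.6312*d^5 - 2.726*d^4 - 25.0764*d^3 - 14.0256*d^2 + 22.1068*d + 10.6424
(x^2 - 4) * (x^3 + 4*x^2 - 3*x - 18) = x^5 + 4*x^4 - 7*x^3 - 34*x^2 + 12*x + 72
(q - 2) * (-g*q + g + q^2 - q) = -g*q^2 + 3*g*q - 2*g + q^3 - 3*q^2 + 2*q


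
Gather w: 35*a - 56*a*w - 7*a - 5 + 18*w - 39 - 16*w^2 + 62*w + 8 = 28*a - 16*w^2 + w*(80 - 56*a) - 36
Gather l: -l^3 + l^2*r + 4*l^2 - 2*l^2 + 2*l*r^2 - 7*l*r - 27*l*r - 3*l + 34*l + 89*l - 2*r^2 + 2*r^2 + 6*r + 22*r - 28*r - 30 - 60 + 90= -l^3 + l^2*(r + 2) + l*(2*r^2 - 34*r + 120)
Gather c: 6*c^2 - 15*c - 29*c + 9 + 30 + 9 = 6*c^2 - 44*c + 48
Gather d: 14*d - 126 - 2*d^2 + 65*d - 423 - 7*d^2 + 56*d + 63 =-9*d^2 + 135*d - 486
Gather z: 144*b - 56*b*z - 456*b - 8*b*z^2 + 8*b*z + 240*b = -8*b*z^2 - 48*b*z - 72*b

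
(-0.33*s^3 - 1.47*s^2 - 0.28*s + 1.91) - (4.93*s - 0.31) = -0.33*s^3 - 1.47*s^2 - 5.21*s + 2.22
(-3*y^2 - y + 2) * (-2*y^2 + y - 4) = 6*y^4 - y^3 + 7*y^2 + 6*y - 8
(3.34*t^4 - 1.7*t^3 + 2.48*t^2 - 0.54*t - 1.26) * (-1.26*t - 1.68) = -4.2084*t^5 - 3.4692*t^4 - 0.2688*t^3 - 3.486*t^2 + 2.4948*t + 2.1168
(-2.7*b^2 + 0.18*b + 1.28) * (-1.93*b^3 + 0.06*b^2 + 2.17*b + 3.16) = 5.211*b^5 - 0.5094*b^4 - 8.3186*b^3 - 8.0646*b^2 + 3.3464*b + 4.0448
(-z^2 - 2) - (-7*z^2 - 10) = 6*z^2 + 8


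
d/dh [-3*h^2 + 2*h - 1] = 2 - 6*h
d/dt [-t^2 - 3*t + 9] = -2*t - 3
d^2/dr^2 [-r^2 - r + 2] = -2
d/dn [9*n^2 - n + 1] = 18*n - 1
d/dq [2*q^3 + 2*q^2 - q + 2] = 6*q^2 + 4*q - 1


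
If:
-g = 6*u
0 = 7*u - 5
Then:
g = -30/7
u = 5/7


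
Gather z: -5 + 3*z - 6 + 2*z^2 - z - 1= 2*z^2 + 2*z - 12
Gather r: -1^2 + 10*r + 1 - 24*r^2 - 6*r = -24*r^2 + 4*r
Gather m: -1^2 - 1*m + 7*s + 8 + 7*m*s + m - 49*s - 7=7*m*s - 42*s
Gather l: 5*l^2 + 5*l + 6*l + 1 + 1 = 5*l^2 + 11*l + 2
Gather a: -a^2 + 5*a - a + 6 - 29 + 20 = -a^2 + 4*a - 3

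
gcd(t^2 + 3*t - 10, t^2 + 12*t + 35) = t + 5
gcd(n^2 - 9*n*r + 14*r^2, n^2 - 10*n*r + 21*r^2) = -n + 7*r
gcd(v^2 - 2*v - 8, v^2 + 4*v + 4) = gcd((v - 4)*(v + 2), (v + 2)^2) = v + 2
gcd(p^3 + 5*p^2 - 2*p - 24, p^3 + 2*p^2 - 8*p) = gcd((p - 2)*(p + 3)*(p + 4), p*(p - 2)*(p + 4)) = p^2 + 2*p - 8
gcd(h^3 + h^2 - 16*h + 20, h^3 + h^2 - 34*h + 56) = h - 2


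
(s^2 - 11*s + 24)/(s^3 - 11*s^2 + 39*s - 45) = (s - 8)/(s^2 - 8*s + 15)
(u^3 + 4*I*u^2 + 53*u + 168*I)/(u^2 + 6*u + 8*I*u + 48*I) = (u^2 - 4*I*u + 21)/(u + 6)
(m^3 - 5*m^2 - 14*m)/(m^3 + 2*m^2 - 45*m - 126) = m*(m + 2)/(m^2 + 9*m + 18)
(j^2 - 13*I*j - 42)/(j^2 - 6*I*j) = (j - 7*I)/j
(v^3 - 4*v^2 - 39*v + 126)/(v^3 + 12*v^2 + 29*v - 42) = (v^2 - 10*v + 21)/(v^2 + 6*v - 7)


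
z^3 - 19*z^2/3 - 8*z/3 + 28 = (z - 6)*(z - 7/3)*(z + 2)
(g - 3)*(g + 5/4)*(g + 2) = g^3 + g^2/4 - 29*g/4 - 15/2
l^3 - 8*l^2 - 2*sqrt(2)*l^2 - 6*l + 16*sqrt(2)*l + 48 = (l - 8)*(l - 3*sqrt(2))*(l + sqrt(2))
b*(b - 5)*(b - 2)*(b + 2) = b^4 - 5*b^3 - 4*b^2 + 20*b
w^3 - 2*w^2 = w^2*(w - 2)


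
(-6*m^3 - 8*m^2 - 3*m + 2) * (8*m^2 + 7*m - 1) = -48*m^5 - 106*m^4 - 74*m^3 + 3*m^2 + 17*m - 2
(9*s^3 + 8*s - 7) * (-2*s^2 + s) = -18*s^5 + 9*s^4 - 16*s^3 + 22*s^2 - 7*s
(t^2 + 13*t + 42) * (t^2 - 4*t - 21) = t^4 + 9*t^3 - 31*t^2 - 441*t - 882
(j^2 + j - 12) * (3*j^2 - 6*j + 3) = 3*j^4 - 3*j^3 - 39*j^2 + 75*j - 36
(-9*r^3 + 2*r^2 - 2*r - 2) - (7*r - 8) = -9*r^3 + 2*r^2 - 9*r + 6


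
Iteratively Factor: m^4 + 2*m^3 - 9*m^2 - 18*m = (m + 2)*(m^3 - 9*m) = (m + 2)*(m + 3)*(m^2 - 3*m) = (m - 3)*(m + 2)*(m + 3)*(m)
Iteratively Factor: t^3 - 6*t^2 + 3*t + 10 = (t - 5)*(t^2 - t - 2) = (t - 5)*(t + 1)*(t - 2)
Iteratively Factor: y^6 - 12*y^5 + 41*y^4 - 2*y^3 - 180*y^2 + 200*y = (y - 2)*(y^5 - 10*y^4 + 21*y^3 + 40*y^2 - 100*y) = y*(y - 2)*(y^4 - 10*y^3 + 21*y^2 + 40*y - 100) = y*(y - 5)*(y - 2)*(y^3 - 5*y^2 - 4*y + 20) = y*(y - 5)*(y - 2)*(y + 2)*(y^2 - 7*y + 10) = y*(y - 5)^2*(y - 2)*(y + 2)*(y - 2)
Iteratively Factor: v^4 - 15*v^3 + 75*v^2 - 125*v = (v - 5)*(v^3 - 10*v^2 + 25*v) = (v - 5)^2*(v^2 - 5*v) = (v - 5)^3*(v)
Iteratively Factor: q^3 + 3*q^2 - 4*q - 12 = (q + 2)*(q^2 + q - 6) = (q + 2)*(q + 3)*(q - 2)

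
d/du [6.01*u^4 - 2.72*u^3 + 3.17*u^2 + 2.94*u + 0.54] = 24.04*u^3 - 8.16*u^2 + 6.34*u + 2.94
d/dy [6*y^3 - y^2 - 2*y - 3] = 18*y^2 - 2*y - 2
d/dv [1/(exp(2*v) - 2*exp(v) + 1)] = 2*(1 - exp(v))*exp(v)/(exp(2*v) - 2*exp(v) + 1)^2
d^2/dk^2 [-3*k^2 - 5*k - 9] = -6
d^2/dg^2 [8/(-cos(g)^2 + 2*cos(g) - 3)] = 4*(-8*sin(g)^4 - 12*sin(g)^2 - 27*cos(g) + 3*cos(3*g) + 24)/(sin(g)^2 + 2*cos(g) - 4)^3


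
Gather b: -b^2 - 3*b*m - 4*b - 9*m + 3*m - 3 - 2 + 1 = -b^2 + b*(-3*m - 4) - 6*m - 4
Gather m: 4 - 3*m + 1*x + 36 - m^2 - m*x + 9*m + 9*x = -m^2 + m*(6 - x) + 10*x + 40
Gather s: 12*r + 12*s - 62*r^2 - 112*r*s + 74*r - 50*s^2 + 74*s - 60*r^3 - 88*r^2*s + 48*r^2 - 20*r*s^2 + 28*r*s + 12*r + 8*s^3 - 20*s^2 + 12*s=-60*r^3 - 14*r^2 + 98*r + 8*s^3 + s^2*(-20*r - 70) + s*(-88*r^2 - 84*r + 98)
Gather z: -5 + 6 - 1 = 0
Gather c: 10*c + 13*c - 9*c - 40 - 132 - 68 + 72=14*c - 168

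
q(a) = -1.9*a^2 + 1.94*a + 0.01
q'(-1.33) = 6.99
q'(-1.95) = 9.35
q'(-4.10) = 17.52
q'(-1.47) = 7.53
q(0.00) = 0.01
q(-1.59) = -7.88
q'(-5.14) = 21.47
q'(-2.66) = 12.05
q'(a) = 1.94 - 3.8*a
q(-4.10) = -39.88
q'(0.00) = 1.94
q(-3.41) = -28.70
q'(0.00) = 1.94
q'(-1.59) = 7.98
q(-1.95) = -11.00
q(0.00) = 0.01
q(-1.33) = -5.93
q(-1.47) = -6.95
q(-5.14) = -60.16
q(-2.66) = -18.59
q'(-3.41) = 14.90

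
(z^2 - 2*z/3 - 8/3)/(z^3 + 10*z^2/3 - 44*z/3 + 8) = (3*z + 4)/(3*z^2 + 16*z - 12)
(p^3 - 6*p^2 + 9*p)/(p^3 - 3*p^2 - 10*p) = (-p^2 + 6*p - 9)/(-p^2 + 3*p + 10)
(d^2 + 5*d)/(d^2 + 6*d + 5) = d/(d + 1)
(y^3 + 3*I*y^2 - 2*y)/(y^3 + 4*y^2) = (y^2 + 3*I*y - 2)/(y*(y + 4))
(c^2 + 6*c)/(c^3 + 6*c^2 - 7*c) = (c + 6)/(c^2 + 6*c - 7)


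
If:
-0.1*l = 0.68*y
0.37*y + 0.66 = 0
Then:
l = 12.13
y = -1.78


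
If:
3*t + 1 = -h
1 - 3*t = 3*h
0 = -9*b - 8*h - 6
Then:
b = -14/9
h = 1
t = -2/3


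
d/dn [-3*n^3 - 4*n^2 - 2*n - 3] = -9*n^2 - 8*n - 2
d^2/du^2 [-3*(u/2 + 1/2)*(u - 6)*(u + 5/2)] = 15/2 - 9*u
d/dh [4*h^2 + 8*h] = 8*h + 8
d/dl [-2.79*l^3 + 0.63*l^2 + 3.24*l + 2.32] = -8.37*l^2 + 1.26*l + 3.24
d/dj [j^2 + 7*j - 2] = 2*j + 7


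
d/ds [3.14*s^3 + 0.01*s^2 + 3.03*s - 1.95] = 9.42*s^2 + 0.02*s + 3.03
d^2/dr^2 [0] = 0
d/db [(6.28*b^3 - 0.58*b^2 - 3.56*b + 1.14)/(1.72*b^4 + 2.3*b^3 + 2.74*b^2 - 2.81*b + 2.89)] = (-10.8016*b^6 + 1.9952*b^5 + 36.9108*b^4 - 26.7608*b^3 + 57.9658*b^2 - 9.5996*b - 7.085)/(2.9584*b^8 + 7.912*b^7 + 14.7156*b^6 + 2.9376*b^5 + 4.5232*b^4 - 2.1048*b^3 + 23.7333*b^2 - 16.2418*b + 8.3521)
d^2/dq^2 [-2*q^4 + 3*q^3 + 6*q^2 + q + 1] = -24*q^2 + 18*q + 12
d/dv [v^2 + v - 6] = 2*v + 1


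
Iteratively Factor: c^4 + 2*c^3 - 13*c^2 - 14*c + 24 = (c - 1)*(c^3 + 3*c^2 - 10*c - 24) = (c - 3)*(c - 1)*(c^2 + 6*c + 8) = (c - 3)*(c - 1)*(c + 2)*(c + 4)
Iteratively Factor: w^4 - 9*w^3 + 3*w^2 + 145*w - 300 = (w - 3)*(w^3 - 6*w^2 - 15*w + 100) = (w - 5)*(w - 3)*(w^2 - w - 20) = (w - 5)*(w - 3)*(w + 4)*(w - 5)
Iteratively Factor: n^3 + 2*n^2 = (n)*(n^2 + 2*n) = n^2*(n + 2)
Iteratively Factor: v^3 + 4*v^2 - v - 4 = (v + 4)*(v^2 - 1) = (v + 1)*(v + 4)*(v - 1)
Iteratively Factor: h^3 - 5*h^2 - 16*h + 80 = (h + 4)*(h^2 - 9*h + 20) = (h - 4)*(h + 4)*(h - 5)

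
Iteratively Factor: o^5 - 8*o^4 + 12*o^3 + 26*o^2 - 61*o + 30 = (o - 3)*(o^4 - 5*o^3 - 3*o^2 + 17*o - 10) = (o - 5)*(o - 3)*(o^3 - 3*o + 2) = (o - 5)*(o - 3)*(o - 1)*(o^2 + o - 2) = (o - 5)*(o - 3)*(o - 1)*(o + 2)*(o - 1)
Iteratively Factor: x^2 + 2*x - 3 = (x + 3)*(x - 1)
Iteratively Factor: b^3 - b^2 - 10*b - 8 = (b + 2)*(b^2 - 3*b - 4) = (b - 4)*(b + 2)*(b + 1)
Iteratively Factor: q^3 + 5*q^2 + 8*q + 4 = (q + 1)*(q^2 + 4*q + 4) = (q + 1)*(q + 2)*(q + 2)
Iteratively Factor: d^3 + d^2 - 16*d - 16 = (d + 4)*(d^2 - 3*d - 4) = (d + 1)*(d + 4)*(d - 4)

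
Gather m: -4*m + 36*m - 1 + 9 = 32*m + 8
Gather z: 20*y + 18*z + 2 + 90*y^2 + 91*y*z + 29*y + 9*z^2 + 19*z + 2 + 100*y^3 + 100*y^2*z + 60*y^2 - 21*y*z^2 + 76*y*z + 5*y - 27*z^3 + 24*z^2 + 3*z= 100*y^3 + 150*y^2 + 54*y - 27*z^3 + z^2*(33 - 21*y) + z*(100*y^2 + 167*y + 40) + 4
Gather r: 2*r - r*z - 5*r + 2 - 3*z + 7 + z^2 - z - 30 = r*(-z - 3) + z^2 - 4*z - 21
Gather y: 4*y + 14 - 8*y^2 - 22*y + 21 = -8*y^2 - 18*y + 35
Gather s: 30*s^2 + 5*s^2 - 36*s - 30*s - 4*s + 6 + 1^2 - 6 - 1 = 35*s^2 - 70*s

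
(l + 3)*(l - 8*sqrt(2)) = l^2 - 8*sqrt(2)*l + 3*l - 24*sqrt(2)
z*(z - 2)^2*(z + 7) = z^4 + 3*z^3 - 24*z^2 + 28*z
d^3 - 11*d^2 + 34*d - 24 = (d - 6)*(d - 4)*(d - 1)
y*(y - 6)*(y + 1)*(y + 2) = y^4 - 3*y^3 - 16*y^2 - 12*y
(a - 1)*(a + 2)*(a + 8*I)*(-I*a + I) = -I*a^4 + 8*a^3 + 3*I*a^2 - 24*a - 2*I*a + 16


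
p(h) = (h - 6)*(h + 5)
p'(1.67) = 2.34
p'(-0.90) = -2.80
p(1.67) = -28.88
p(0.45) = -30.25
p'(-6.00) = -13.00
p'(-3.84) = -8.68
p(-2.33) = -22.24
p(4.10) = -17.29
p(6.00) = 0.00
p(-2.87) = -18.89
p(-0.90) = -28.29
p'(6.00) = 11.00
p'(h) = 2*h - 1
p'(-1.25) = -3.50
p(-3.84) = -11.41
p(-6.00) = 12.00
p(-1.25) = -27.19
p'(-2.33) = -5.66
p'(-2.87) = -6.74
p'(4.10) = 7.20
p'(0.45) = -0.10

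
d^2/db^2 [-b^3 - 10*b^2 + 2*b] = -6*b - 20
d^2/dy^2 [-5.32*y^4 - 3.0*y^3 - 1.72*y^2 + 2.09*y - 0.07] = -63.84*y^2 - 18.0*y - 3.44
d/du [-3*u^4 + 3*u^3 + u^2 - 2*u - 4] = -12*u^3 + 9*u^2 + 2*u - 2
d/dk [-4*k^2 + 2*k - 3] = 2 - 8*k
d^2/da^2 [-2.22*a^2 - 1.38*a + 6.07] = -4.44000000000000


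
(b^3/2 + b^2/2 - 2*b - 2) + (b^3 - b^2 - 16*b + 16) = 3*b^3/2 - b^2/2 - 18*b + 14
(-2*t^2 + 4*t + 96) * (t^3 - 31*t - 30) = -2*t^5 + 4*t^4 + 158*t^3 - 64*t^2 - 3096*t - 2880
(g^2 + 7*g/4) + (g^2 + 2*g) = 2*g^2 + 15*g/4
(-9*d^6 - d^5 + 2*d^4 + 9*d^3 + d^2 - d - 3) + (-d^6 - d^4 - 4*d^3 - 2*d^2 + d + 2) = -10*d^6 - d^5 + d^4 + 5*d^3 - d^2 - 1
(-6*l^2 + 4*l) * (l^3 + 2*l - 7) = -6*l^5 + 4*l^4 - 12*l^3 + 50*l^2 - 28*l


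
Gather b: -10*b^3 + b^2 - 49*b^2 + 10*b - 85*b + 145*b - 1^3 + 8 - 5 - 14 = -10*b^3 - 48*b^2 + 70*b - 12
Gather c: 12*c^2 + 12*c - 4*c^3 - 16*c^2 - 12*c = -4*c^3 - 4*c^2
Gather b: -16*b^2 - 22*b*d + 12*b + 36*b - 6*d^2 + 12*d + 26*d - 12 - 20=-16*b^2 + b*(48 - 22*d) - 6*d^2 + 38*d - 32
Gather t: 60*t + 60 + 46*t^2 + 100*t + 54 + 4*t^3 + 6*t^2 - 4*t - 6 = 4*t^3 + 52*t^2 + 156*t + 108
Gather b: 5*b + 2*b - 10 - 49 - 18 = 7*b - 77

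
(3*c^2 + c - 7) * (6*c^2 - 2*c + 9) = 18*c^4 - 17*c^2 + 23*c - 63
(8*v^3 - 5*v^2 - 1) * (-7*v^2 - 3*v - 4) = -56*v^5 + 11*v^4 - 17*v^3 + 27*v^2 + 3*v + 4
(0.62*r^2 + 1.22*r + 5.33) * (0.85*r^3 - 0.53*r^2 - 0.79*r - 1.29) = 0.527*r^5 + 0.7084*r^4 + 3.3941*r^3 - 4.5885*r^2 - 5.7845*r - 6.8757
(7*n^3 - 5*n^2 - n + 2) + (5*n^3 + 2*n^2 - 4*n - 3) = 12*n^3 - 3*n^2 - 5*n - 1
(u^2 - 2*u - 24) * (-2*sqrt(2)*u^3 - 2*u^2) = -2*sqrt(2)*u^5 - 2*u^4 + 4*sqrt(2)*u^4 + 4*u^3 + 48*sqrt(2)*u^3 + 48*u^2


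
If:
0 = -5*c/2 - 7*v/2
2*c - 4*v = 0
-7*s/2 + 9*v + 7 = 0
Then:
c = 0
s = 2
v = 0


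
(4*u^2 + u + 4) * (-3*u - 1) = -12*u^3 - 7*u^2 - 13*u - 4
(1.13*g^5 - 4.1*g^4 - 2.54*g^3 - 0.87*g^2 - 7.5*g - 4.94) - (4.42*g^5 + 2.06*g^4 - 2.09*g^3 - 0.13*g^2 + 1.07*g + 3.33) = -3.29*g^5 - 6.16*g^4 - 0.45*g^3 - 0.74*g^2 - 8.57*g - 8.27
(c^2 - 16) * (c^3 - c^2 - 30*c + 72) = c^5 - c^4 - 46*c^3 + 88*c^2 + 480*c - 1152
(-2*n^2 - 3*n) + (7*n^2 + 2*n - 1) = 5*n^2 - n - 1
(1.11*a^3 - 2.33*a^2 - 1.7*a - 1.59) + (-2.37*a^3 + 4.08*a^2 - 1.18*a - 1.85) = -1.26*a^3 + 1.75*a^2 - 2.88*a - 3.44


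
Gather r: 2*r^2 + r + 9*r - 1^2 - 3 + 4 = 2*r^2 + 10*r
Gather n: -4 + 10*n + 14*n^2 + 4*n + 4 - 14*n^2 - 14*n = 0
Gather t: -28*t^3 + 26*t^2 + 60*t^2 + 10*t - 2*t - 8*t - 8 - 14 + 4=-28*t^3 + 86*t^2 - 18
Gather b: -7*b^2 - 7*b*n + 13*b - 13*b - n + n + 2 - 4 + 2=-7*b^2 - 7*b*n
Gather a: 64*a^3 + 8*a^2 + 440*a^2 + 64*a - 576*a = 64*a^3 + 448*a^2 - 512*a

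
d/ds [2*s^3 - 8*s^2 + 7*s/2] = 6*s^2 - 16*s + 7/2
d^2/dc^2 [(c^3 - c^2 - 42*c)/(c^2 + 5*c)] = -24/(c^3 + 15*c^2 + 75*c + 125)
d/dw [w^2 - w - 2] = 2*w - 1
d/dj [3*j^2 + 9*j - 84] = 6*j + 9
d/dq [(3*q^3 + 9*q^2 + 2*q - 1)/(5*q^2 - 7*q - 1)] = (15*q^4 - 42*q^3 - 82*q^2 - 8*q - 9)/(25*q^4 - 70*q^3 + 39*q^2 + 14*q + 1)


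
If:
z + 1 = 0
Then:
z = -1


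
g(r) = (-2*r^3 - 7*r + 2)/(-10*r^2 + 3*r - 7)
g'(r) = (20*r - 3)*(-2*r^3 - 7*r + 2)/(-10*r^2 + 3*r - 7)^2 + (-6*r^2 - 7)/(-10*r^2 + 3*r - 7)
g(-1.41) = -0.56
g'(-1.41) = 0.05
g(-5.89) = -1.22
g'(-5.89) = 0.18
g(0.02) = -0.27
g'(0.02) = 0.91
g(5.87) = 1.33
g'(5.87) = 0.18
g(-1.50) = -0.57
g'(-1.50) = 0.05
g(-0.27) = -0.46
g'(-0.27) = 0.42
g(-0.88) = -0.55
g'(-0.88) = 0.02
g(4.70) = 1.12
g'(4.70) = 0.18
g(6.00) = 1.35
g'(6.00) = 0.19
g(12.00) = 2.51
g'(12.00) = 0.20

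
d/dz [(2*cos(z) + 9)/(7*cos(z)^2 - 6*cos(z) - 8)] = 2*(7*cos(z)^2 + 63*cos(z) - 19)*sin(z)/(7*sin(z)^2 + 6*cos(z) + 1)^2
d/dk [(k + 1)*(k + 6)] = 2*k + 7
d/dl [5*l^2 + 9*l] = 10*l + 9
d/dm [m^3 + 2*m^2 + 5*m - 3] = 3*m^2 + 4*m + 5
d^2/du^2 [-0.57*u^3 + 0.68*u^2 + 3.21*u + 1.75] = 1.36 - 3.42*u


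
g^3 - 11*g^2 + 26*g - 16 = (g - 8)*(g - 2)*(g - 1)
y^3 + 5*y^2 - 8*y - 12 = (y - 2)*(y + 1)*(y + 6)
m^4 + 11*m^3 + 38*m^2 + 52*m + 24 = (m + 1)*(m + 2)^2*(m + 6)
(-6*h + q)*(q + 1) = -6*h*q - 6*h + q^2 + q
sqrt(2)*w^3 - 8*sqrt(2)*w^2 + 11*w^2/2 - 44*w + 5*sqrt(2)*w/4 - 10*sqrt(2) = (w - 8)*(w + 5*sqrt(2)/2)*(sqrt(2)*w + 1/2)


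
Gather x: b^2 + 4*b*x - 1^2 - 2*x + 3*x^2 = b^2 + 3*x^2 + x*(4*b - 2) - 1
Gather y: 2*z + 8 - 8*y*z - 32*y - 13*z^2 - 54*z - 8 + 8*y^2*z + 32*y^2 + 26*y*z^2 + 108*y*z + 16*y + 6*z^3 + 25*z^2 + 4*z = y^2*(8*z + 32) + y*(26*z^2 + 100*z - 16) + 6*z^3 + 12*z^2 - 48*z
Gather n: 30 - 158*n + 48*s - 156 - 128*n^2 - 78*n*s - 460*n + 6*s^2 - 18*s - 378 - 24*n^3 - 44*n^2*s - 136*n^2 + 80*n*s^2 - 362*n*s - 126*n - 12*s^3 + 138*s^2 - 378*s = -24*n^3 + n^2*(-44*s - 264) + n*(80*s^2 - 440*s - 744) - 12*s^3 + 144*s^2 - 348*s - 504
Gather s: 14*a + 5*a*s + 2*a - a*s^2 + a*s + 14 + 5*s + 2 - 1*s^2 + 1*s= 16*a + s^2*(-a - 1) + s*(6*a + 6) + 16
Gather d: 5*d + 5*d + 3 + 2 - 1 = 10*d + 4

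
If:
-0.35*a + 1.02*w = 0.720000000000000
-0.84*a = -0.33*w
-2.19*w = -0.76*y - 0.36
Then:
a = 0.32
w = 0.82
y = 1.88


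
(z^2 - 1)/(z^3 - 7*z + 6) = (z + 1)/(z^2 + z - 6)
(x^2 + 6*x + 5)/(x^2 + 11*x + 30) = (x + 1)/(x + 6)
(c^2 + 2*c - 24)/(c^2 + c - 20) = (c + 6)/(c + 5)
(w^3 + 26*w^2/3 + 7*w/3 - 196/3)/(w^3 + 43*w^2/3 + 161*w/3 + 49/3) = (3*w^2 + 5*w - 28)/(3*w^2 + 22*w + 7)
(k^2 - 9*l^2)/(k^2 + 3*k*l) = (k - 3*l)/k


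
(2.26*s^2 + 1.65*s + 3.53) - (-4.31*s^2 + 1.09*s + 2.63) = 6.57*s^2 + 0.56*s + 0.9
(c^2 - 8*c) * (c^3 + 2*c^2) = c^5 - 6*c^4 - 16*c^3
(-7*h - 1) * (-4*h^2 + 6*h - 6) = 28*h^3 - 38*h^2 + 36*h + 6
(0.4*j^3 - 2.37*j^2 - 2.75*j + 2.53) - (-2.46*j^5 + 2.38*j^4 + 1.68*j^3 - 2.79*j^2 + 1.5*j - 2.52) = 2.46*j^5 - 2.38*j^4 - 1.28*j^3 + 0.42*j^2 - 4.25*j + 5.05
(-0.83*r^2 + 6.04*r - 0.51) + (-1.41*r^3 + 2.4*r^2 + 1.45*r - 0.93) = -1.41*r^3 + 1.57*r^2 + 7.49*r - 1.44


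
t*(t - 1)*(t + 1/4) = t^3 - 3*t^2/4 - t/4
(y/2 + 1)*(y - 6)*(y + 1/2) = y^3/2 - 7*y^2/4 - 7*y - 3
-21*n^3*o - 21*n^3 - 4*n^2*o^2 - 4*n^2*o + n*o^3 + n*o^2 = (-7*n + o)*(3*n + o)*(n*o + n)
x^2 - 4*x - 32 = (x - 8)*(x + 4)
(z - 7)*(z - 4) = z^2 - 11*z + 28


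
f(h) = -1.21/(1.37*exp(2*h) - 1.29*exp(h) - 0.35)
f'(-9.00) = 0.00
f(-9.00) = 3.46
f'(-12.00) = 0.00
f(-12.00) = 3.46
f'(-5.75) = -0.04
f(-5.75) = 3.42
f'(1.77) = 0.07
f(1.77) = -0.03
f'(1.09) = 0.39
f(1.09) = -0.15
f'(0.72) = 1.39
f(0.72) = -0.43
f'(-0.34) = 1.73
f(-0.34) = 2.11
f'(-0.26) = 2.73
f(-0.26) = 2.28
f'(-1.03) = -0.33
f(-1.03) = 1.90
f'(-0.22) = 3.49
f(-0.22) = 2.41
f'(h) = -1.21*(-2.74*exp(2*h) + 1.29*exp(h))/(1.37*exp(2*h) - 1.29*exp(h) - 0.35)^2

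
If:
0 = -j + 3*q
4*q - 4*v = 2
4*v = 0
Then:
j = 3/2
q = 1/2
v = 0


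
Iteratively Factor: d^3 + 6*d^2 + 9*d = (d + 3)*(d^2 + 3*d) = (d + 3)^2*(d)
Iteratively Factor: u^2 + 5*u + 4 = (u + 4)*(u + 1)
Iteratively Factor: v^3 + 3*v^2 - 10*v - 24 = (v + 2)*(v^2 + v - 12) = (v + 2)*(v + 4)*(v - 3)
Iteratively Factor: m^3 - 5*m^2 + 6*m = (m)*(m^2 - 5*m + 6) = m*(m - 2)*(m - 3)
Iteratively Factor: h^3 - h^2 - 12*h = (h - 4)*(h^2 + 3*h) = h*(h - 4)*(h + 3)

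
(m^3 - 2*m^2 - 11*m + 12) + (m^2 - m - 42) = m^3 - m^2 - 12*m - 30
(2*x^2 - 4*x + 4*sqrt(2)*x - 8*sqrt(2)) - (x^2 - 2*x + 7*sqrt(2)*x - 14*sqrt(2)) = x^2 - 3*sqrt(2)*x - 2*x + 6*sqrt(2)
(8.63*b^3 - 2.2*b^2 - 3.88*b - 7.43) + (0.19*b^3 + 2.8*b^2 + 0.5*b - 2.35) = 8.82*b^3 + 0.6*b^2 - 3.38*b - 9.78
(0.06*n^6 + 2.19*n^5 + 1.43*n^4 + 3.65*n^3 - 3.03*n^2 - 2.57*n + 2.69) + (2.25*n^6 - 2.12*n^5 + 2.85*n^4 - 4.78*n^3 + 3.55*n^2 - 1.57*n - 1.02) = 2.31*n^6 + 0.0699999999999998*n^5 + 4.28*n^4 - 1.13*n^3 + 0.52*n^2 - 4.14*n + 1.67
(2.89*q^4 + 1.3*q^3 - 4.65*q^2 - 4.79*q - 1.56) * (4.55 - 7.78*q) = -22.4842*q^5 + 3.0355*q^4 + 42.092*q^3 + 16.1087*q^2 - 9.6577*q - 7.098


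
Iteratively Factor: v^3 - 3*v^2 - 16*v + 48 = (v + 4)*(v^2 - 7*v + 12) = (v - 4)*(v + 4)*(v - 3)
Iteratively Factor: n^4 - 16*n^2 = (n)*(n^3 - 16*n) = n*(n - 4)*(n^2 + 4*n) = n*(n - 4)*(n + 4)*(n)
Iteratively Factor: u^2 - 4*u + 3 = (u - 1)*(u - 3)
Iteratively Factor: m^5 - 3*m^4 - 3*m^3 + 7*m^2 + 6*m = (m)*(m^4 - 3*m^3 - 3*m^2 + 7*m + 6) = m*(m + 1)*(m^3 - 4*m^2 + m + 6) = m*(m - 2)*(m + 1)*(m^2 - 2*m - 3) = m*(m - 3)*(m - 2)*(m + 1)*(m + 1)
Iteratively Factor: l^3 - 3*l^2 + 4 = (l + 1)*(l^2 - 4*l + 4) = (l - 2)*(l + 1)*(l - 2)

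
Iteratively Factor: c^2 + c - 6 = (c + 3)*(c - 2)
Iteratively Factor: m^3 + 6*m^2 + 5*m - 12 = (m + 4)*(m^2 + 2*m - 3) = (m + 3)*(m + 4)*(m - 1)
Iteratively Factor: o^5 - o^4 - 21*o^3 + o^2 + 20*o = (o - 1)*(o^4 - 21*o^2 - 20*o) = (o - 1)*(o + 4)*(o^3 - 4*o^2 - 5*o) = (o - 5)*(o - 1)*(o + 4)*(o^2 + o) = o*(o - 5)*(o - 1)*(o + 4)*(o + 1)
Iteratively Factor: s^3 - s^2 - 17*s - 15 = (s + 3)*(s^2 - 4*s - 5) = (s + 1)*(s + 3)*(s - 5)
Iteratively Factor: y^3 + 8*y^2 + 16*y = (y)*(y^2 + 8*y + 16) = y*(y + 4)*(y + 4)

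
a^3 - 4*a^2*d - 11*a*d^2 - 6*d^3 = (a - 6*d)*(a + d)^2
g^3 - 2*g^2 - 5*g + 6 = (g - 3)*(g - 1)*(g + 2)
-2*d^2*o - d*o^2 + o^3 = o*(-2*d + o)*(d + o)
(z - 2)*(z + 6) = z^2 + 4*z - 12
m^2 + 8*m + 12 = (m + 2)*(m + 6)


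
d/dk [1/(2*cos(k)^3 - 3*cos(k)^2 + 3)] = 6*(cos(k) - 1)*sin(k)*cos(k)/(2*cos(k)^3 - 3*cos(k)^2 + 3)^2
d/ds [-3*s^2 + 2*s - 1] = 2 - 6*s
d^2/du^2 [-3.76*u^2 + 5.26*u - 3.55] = -7.52000000000000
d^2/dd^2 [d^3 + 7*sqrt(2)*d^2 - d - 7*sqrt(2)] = 6*d + 14*sqrt(2)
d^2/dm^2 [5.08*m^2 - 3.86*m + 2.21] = 10.1600000000000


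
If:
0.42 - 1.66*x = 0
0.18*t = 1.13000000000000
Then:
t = 6.28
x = 0.25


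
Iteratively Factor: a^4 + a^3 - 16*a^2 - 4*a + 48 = (a - 2)*(a^3 + 3*a^2 - 10*a - 24) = (a - 2)*(a + 4)*(a^2 - a - 6) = (a - 2)*(a + 2)*(a + 4)*(a - 3)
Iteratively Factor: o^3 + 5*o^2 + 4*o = (o + 1)*(o^2 + 4*o) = (o + 1)*(o + 4)*(o)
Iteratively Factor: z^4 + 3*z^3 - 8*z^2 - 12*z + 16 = (z - 1)*(z^3 + 4*z^2 - 4*z - 16) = (z - 1)*(z + 2)*(z^2 + 2*z - 8) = (z - 1)*(z + 2)*(z + 4)*(z - 2)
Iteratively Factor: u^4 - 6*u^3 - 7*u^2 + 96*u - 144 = (u - 3)*(u^3 - 3*u^2 - 16*u + 48) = (u - 3)^2*(u^2 - 16) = (u - 3)^2*(u + 4)*(u - 4)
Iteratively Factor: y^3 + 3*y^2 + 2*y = (y + 1)*(y^2 + 2*y) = (y + 1)*(y + 2)*(y)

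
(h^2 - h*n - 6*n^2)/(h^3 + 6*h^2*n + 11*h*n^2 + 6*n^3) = (h - 3*n)/(h^2 + 4*h*n + 3*n^2)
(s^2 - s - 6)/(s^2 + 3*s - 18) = (s + 2)/(s + 6)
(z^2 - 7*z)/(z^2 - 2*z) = (z - 7)/(z - 2)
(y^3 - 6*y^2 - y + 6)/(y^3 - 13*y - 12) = (y^2 - 7*y + 6)/(y^2 - y - 12)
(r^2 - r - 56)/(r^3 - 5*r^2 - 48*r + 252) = (r - 8)/(r^2 - 12*r + 36)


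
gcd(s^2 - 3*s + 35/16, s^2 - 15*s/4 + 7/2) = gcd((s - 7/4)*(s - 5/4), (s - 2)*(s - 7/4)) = s - 7/4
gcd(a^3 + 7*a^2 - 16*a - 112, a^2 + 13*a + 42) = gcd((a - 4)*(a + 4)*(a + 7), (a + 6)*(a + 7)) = a + 7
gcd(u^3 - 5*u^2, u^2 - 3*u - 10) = u - 5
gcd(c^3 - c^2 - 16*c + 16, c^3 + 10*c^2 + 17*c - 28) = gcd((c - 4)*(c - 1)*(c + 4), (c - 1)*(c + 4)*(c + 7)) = c^2 + 3*c - 4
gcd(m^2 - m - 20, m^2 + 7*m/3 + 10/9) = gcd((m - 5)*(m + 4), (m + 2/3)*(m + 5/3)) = 1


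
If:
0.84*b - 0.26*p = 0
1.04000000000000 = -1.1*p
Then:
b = -0.29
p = -0.95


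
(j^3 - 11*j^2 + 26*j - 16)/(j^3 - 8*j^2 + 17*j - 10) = (j - 8)/(j - 5)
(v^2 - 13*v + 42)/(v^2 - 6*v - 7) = (v - 6)/(v + 1)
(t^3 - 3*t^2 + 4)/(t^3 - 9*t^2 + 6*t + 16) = (t - 2)/(t - 8)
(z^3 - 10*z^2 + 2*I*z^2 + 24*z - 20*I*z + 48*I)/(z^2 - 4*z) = z - 6 + 2*I - 12*I/z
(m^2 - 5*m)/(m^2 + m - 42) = m*(m - 5)/(m^2 + m - 42)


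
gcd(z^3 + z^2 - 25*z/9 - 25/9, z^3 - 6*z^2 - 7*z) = z + 1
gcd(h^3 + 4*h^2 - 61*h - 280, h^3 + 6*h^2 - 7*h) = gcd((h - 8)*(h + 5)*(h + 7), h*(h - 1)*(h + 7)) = h + 7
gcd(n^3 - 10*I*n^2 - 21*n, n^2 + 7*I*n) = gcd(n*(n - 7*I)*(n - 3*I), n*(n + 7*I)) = n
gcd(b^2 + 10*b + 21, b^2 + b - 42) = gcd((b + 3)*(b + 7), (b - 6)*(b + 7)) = b + 7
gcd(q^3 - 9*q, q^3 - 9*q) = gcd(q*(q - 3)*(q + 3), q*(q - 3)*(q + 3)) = q^3 - 9*q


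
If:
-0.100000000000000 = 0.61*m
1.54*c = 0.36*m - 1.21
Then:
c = -0.82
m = -0.16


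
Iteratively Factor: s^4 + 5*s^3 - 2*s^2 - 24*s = (s + 3)*(s^3 + 2*s^2 - 8*s) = (s - 2)*(s + 3)*(s^2 + 4*s) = (s - 2)*(s + 3)*(s + 4)*(s)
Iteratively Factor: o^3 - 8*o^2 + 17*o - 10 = (o - 1)*(o^2 - 7*o + 10) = (o - 5)*(o - 1)*(o - 2)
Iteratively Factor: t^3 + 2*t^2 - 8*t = (t + 4)*(t^2 - 2*t) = t*(t + 4)*(t - 2)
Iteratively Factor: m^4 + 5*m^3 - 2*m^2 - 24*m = (m + 3)*(m^3 + 2*m^2 - 8*m) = m*(m + 3)*(m^2 + 2*m - 8) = m*(m + 3)*(m + 4)*(m - 2)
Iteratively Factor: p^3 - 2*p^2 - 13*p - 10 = (p - 5)*(p^2 + 3*p + 2) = (p - 5)*(p + 1)*(p + 2)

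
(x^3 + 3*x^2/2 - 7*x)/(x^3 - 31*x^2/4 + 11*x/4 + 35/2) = 2*x*(2*x + 7)/(4*x^2 - 23*x - 35)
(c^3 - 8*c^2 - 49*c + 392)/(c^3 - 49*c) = (c - 8)/c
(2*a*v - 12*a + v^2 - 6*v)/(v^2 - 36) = (2*a + v)/(v + 6)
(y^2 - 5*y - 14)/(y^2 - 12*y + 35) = (y + 2)/(y - 5)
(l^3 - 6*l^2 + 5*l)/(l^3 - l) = (l - 5)/(l + 1)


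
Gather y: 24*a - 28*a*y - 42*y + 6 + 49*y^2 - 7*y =24*a + 49*y^2 + y*(-28*a - 49) + 6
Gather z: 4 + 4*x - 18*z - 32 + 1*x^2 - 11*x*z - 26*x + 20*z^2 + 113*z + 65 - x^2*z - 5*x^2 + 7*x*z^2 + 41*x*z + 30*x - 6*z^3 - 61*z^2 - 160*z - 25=-4*x^2 + 8*x - 6*z^3 + z^2*(7*x - 41) + z*(-x^2 + 30*x - 65) + 12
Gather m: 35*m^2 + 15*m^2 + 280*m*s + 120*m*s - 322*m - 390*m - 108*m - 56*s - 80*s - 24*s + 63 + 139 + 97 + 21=50*m^2 + m*(400*s - 820) - 160*s + 320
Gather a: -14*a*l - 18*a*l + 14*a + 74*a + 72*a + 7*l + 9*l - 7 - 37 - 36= a*(160 - 32*l) + 16*l - 80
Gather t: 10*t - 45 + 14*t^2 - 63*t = 14*t^2 - 53*t - 45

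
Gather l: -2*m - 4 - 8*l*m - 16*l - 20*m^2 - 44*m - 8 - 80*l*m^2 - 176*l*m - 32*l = l*(-80*m^2 - 184*m - 48) - 20*m^2 - 46*m - 12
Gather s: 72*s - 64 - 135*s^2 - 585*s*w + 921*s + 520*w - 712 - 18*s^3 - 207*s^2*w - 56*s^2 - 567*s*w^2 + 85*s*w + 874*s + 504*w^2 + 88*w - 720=-18*s^3 + s^2*(-207*w - 191) + s*(-567*w^2 - 500*w + 1867) + 504*w^2 + 608*w - 1496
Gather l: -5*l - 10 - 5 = -5*l - 15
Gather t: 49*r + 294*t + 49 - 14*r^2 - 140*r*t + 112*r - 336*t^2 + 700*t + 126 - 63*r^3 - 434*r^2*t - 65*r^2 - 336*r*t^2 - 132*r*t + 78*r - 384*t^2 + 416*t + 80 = -63*r^3 - 79*r^2 + 239*r + t^2*(-336*r - 720) + t*(-434*r^2 - 272*r + 1410) + 255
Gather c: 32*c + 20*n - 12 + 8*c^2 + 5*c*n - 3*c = 8*c^2 + c*(5*n + 29) + 20*n - 12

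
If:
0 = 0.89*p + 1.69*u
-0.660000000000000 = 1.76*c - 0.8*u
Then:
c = 0.454545454545455*u - 0.375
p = -1.89887640449438*u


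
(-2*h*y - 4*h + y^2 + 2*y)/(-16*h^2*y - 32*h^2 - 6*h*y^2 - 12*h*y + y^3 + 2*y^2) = (-2*h + y)/(-16*h^2 - 6*h*y + y^2)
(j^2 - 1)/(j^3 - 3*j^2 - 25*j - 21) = (j - 1)/(j^2 - 4*j - 21)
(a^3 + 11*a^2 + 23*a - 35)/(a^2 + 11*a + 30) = (a^2 + 6*a - 7)/(a + 6)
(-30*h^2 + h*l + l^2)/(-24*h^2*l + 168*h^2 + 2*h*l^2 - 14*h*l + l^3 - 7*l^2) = (5*h - l)/(4*h*l - 28*h - l^2 + 7*l)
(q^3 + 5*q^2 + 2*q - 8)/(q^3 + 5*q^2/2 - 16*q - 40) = 2*(q^2 + q - 2)/(2*q^2 - 3*q - 20)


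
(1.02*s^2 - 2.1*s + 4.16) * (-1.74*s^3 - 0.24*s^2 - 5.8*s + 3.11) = -1.7748*s^5 + 3.4092*s^4 - 12.6504*s^3 + 14.3538*s^2 - 30.659*s + 12.9376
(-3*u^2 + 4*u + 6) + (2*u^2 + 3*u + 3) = -u^2 + 7*u + 9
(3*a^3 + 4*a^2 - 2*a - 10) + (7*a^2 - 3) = 3*a^3 + 11*a^2 - 2*a - 13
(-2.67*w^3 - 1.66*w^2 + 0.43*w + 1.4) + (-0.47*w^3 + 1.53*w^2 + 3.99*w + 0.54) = -3.14*w^3 - 0.13*w^2 + 4.42*w + 1.94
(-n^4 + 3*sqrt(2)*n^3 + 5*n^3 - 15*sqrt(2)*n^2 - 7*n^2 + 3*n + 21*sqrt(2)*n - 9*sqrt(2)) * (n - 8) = -n^5 + 3*sqrt(2)*n^4 + 13*n^4 - 39*sqrt(2)*n^3 - 47*n^3 + 59*n^2 + 141*sqrt(2)*n^2 - 177*sqrt(2)*n - 24*n + 72*sqrt(2)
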